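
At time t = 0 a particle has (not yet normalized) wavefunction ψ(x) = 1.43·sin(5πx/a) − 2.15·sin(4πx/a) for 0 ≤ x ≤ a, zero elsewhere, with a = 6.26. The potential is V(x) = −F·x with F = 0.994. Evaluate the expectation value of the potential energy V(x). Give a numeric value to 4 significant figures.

-4.260

⟨V⟩ = ∫ V(x)·|ψ|² dx / ∫|ψ|² dx.
On 0 ≤ x ≤ a (j ≠ l): ∫sin²(jπx/a) dx = a/2, ∫sin(jπx/a)·sin(lπx/a) dx = 0; diagonal moments ∫x·sin²(jπx/a) dx = a²/4, ∫x²·sin²(jπx/a) dx = a³·(1/6 − 1/(4j²π²)); cross terms ∫x·sin(jπx/a)·sin(lπx/a) dx = 0 for j + l even and −4jla²/(π²(j² − l²)²) for j + l odd, ∫x²·sin(jπx/a)·sin(lπx/a) dx = (−1)^(j+l)·4jla³/(π²(j² − l²)²); higher powers the same way via product-to-sum and parts.
State is unnormalized: ∫|ψ|² dx = 20.869, and ∫ψ*·V(x)·ψ dx = -88.897, so ⟨V⟩ = -88.897 / 20.869.
⟨V⟩ = -4.2598.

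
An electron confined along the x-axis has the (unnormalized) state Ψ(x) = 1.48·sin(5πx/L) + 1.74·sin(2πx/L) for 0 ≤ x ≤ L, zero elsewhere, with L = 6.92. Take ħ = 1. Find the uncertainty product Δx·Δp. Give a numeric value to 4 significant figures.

3.076

Δx = √(⟨x²⟩−⟨x⟩²), Δp = √(⟨p²⟩−⟨p⟩²).
On 0 ≤ x ≤ L (j ≠ l): ∫sin²(jπx/L) dx = L/2, ∫sin(jπx/L)·sin(lπx/L) dx = 0; diagonal moments ∫x·sin²(jπx/L) dx = L²/4, ∫x²·sin²(jπx/L) dx = L³·(1/6 − 1/(4j²π²)); cross terms ∫x·sin(jπx/L)·sin(lπx/L) dx = 0 for j + l even and −4jlL²/(π²(j² − l²)²) for j + l odd, ∫x²·sin(jπx/L)·sin(lπx/L) dx = (−1)^(j+l)·4jlL³/(π²(j² − l²)²); higher powers the same way via product-to-sum and parts. d²/dx² sin(jπx/L) = −(jπ/L)²·sin(jπx/L); on 0 ≤ x ≤ L, ∫sin²(jπx/L) dx = L/2 and ∫sin(jπx/L)·sin(lπx/L) dx = 0 for j ≠ l, so only diagonal terms survive in ∫|Ψ|² and ∫Ψ·Ψ″; ∫Ψ·Ψ′ dx = [Ψ²/2] between the walls = 0.
Normalization: ∫|Ψ|² dx = 18.054.
⟨x⟩ = 3.3345, ⟨x²⟩ = 14.701 ⇒ Δx = 1.8927.
⟨p⟩ = 0.0000, ⟨p²⟩ = 2.6413 ⇒ Δp = 1.6252.
Δx·Δp = 3.0760.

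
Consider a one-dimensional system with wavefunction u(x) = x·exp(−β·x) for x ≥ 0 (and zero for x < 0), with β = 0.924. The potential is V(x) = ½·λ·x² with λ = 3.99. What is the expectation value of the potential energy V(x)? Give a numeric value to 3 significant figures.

7.01

⟨V⟩ = ∫ V(x)·|u|² dx / ∫|u|² dx.
Every integrand reduces to terms xʲ·e^(−2βx) on [0, ∞); use ∫₀^∞ xʲ·e^(−2βx) dx = j!/(2β)^(j+1).
State is unnormalized: ∫|u|² dx = 0.31690, and ∫u*·V(x)·u dx = 2.2215, so ⟨V⟩ = 2.2215 / 0.31690.
⟨V⟩ = 7.0100.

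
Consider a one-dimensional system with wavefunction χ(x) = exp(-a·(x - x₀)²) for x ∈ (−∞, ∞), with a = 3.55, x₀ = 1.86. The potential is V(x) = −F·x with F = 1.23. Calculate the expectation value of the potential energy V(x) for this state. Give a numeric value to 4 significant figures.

-2.288

⟨V⟩ = ∫ V(x)·|χ|² dx / ∫|χ|² dx.
Gaussian moments (u = x − x₀): ∫u^(2j)·e^(−2au²) du = (2j−1)!!/(4a)^j · √(π/(2a)), odd powers integrate to 0; here √(π/(2a)) = 0.66519.
State is unnormalized: ∫|χ|² dx = 0.66519, and ∫χ*·V(x)·χ dx = -1.5218, so ⟨V⟩ = -1.5218 / 0.66519.
⟨V⟩ = -2.2878.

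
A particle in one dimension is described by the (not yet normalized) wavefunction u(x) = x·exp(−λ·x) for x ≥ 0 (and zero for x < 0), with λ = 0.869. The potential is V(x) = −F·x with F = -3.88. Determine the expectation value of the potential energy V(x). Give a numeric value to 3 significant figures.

6.70

⟨V⟩ = ∫ V(x)·|u|² dx / ∫|u|² dx.
Every integrand reduces to terms xʲ·e^(−2λx) on [0, ∞); use ∫₀^∞ xʲ·e^(−2λx) dx = j!/(2λ)^(j+1).
State is unnormalized: ∫|u|² dx = 0.38096, and ∫u*·V(x)·u dx = 2.5514, so ⟨V⟩ = 2.5514 / 0.38096.
⟨V⟩ = 6.6974.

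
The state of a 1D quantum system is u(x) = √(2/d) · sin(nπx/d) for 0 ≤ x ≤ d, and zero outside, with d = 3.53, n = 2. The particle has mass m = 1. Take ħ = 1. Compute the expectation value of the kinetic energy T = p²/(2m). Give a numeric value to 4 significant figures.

1.584

T = −(ħ²/2m) d²/dx², so ⟨T⟩ = −(ħ²/2m) ∫ u*·u'' dx; with m = 1.
d/dx sin(nπx/d) = (nπ/d)·cos(nπx/d) and d²/dx² sin(nπx/d) = −(nπ/d)²·sin(nπx/d); on 0 ≤ x ≤ d, ∫sin²(nπx/d) dx = d/2 and ∫sin(nπx/d)·cos(nπx/d) dx = 0.
⟨T⟩ = 1.5841.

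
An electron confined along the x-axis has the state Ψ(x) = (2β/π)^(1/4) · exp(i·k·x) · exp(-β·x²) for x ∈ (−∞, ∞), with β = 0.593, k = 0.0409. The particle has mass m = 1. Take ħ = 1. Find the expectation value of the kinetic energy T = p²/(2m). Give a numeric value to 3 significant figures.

0.297

T = −(ħ²/2m) d²/dx², so ⟨T⟩ = −(ħ²/2m) ∫ Ψ*·Ψ'' dx; with m = 1.
Gaussian moments: ∫x^(2j)·e^(−2βx²) dx = (2j−1)!!/(4β)^j · √(π/(2β)), odd powers integrate to 0; here √(π/(2β)) = 1.6275. Derivatives: Ψ′ = (ik − 2βx)·Ψ, Ψ″ = ((ik − 2βx)² − 2β)·Ψ; the odd-in-x pieces drop out.
⟨T⟩ = 0.29734.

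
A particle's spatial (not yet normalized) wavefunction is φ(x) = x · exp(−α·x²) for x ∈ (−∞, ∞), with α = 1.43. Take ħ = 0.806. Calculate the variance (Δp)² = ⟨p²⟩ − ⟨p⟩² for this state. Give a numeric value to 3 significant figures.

Compute ⟨p⟩ and ⟨p²⟩ separately; (Δp)² = ⟨p²⟩ − ⟨p⟩².
Expand each integrand as polynomial × e^(−2αx²) and use ∫x^(2j)·e^(−2αx²) dx = (2j−1)!!/(4α)^j · √(π/(2α)), odd powers → 0; here √(π/(2α)) = 1.0481. Differentiate with the product rule, d/dx e^(−αx²) = −2αx·e^(−αx²).
Normalization: ∫|φ|² dx = 0.18323.
⟨p⟩ = 0.0000 and ⟨p²⟩ = 2.7869.
(Δp)² = 2.7869 − (0.0000)² = 2.7869.

2.79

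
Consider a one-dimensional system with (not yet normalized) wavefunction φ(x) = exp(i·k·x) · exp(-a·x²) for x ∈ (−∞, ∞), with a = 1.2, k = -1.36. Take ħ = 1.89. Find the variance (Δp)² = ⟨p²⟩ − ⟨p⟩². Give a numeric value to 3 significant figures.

4.29

Compute ⟨p⟩ and ⟨p²⟩ separately; (Δp)² = ⟨p²⟩ − ⟨p⟩².
Gaussian moments: ∫x^(2j)·e^(−2ax²) dx = (2j−1)!!/(4a)^j · √(π/(2a)), odd powers integrate to 0; here √(π/(2a)) = 1.1441. Derivatives: φ′ = (ik − 2ax)·φ, φ″ = ((ik − 2ax)² − 2a)·φ; the odd-in-x pieces drop out.
Normalization: ∫|φ|² dx = 1.1441.
⟨p⟩ = -2.5704 and ⟨p²⟩ = 10.893.
(Δp)² = 10.893 − (-2.5704)² = 4.2865.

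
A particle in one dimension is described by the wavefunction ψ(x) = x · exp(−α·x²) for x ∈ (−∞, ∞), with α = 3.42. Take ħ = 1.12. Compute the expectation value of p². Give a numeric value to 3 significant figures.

12.9

p² ψ = −ħ² d²ψ/dx²; ⟨p²⟩ = −ħ² ∫ ψ*·ψ'' dx / ∫|ψ|² dx.
Expand each integrand as polynomial × e^(−2αx²) and use ∫x^(2j)·e^(−2αx²) dx = (2j−1)!!/(4α)^j · √(π/(2α)), odd powers → 0; here √(π/(2α)) = 0.67771. Differentiate with the product rule, d/dx e^(−αx²) = −2αx·e^(−αx²).
State is unnormalized: ∫|ψ|² dx = 0.049541, and ∫ψ*·(−ħ² ψ'') dx = 0.63759, so ⟨p²⟩ = 0.63759 / 0.049541.
⟨p²⟩ = 12.870.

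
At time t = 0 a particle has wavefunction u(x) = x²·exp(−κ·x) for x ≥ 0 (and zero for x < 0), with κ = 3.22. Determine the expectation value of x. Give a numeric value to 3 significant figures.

0.776

⟨x⟩ = ∫ x·|u|² dx / ∫|u|² dx (integrals over the domain).
Every integrand reduces to terms xʲ·e^(−2κx) on [0, ∞); use ∫₀^∞ xʲ·e^(−2κx) dx = j!/(2κ)^(j+1).
State is unnormalized: ∫|u|² dx = 0.0021666, and ∫u*·x·u dx = 0.0016822, so ⟨x⟩ = 0.0016822 / 0.0021666.
⟨x⟩ = 0.77640.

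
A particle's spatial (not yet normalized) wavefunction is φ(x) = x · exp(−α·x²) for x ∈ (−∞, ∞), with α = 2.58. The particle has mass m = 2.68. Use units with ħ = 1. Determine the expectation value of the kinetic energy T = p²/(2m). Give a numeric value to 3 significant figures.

T = −(ħ²/2m) d²/dx², so ⟨T⟩ = −(ħ²/2m) ∫ φ*·φ'' dx / ∫|φ|² dx; with m = 2.68.
Expand each integrand as polynomial × e^(−2αx²) and use ∫x^(2j)·e^(−2αx²) dx = (2j−1)!!/(4α)^j · √(π/(2α)), odd powers → 0; here √(π/(2α)) = 0.78028. Differentiate with the product rule, d/dx e^(−αx²) = −2αx·e^(−αx²).
State is unnormalized: ∫|φ|² dx = 0.075608, and ∫φ*·(−ħ²/2m · φ'') dx = 0.10918, so ⟨T⟩ = 0.10918 / 0.075608.
⟨T⟩ = 1.4440.

1.44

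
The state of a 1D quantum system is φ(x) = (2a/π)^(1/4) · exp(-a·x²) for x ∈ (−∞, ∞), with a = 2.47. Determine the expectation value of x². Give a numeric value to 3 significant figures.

⟨x²⟩ = ∫ x²·|φ|² dx (integrals over the domain).
Gaussian moments: ∫x^(2j)·e^(−2ax²) dx = (2j−1)!!/(4a)^j · √(π/(2a)), odd powers integrate to 0; here √(π/(2a)) = 0.79746.
⟨x²⟩ = 0.10121.

0.101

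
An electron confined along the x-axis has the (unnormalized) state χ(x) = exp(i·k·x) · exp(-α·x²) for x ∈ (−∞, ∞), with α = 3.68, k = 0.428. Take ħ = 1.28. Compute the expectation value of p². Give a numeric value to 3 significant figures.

6.33

p² χ = −ħ² d²χ/dx²; ⟨p²⟩ = −ħ² ∫ χ*·χ'' dx / ∫|χ|² dx.
Gaussian moments: ∫x^(2j)·e^(−2αx²) dx = (2j−1)!!/(4α)^j · √(π/(2α)), odd powers integrate to 0; here √(π/(2α)) = 0.65334. Derivatives: χ′ = (ik − 2αx)·χ, χ″ = ((ik − 2αx)² − 2α)·χ; the odd-in-x pieces drop out.
State is unnormalized: ∫|χ|² dx = 0.65334, and ∫χ*·(−ħ² χ'') dx = 4.1352, so ⟨p²⟩ = 4.1352 / 0.65334.
⟨p²⟩ = 6.3294.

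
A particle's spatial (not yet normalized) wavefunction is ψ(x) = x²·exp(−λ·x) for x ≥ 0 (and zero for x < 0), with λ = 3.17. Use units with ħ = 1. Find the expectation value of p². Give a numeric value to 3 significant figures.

p² ψ = −ħ² d²ψ/dx²; ⟨p²⟩ = −ħ² ∫ ψ*·ψ'' dx / ∫|ψ|² dx.
Differentiate x²·exp(−λ·x) with the product rule; every integrand then reduces to terms xʲ·e^(−2λx) on [0, ∞), with ∫₀^∞ xʲ·e^(−2λx) dx = j!/(2λ)^(j+1).
State is unnormalized: ∫|ψ|² dx = 0.0023430, and ∫ψ*·(−ħ² ψ'') dx = 0.0078481, so ⟨p²⟩ = 0.0078481 / 0.0023430.
⟨p²⟩ = 3.3496.

3.35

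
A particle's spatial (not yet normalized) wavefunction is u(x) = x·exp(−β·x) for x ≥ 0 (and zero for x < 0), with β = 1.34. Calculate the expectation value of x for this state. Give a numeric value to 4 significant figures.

1.119

⟨x⟩ = ∫ x·|u|² dx / ∫|u|² dx (integrals over the domain).
Every integrand reduces to terms xʲ·e^(−2βx) on [0, ∞); use ∫₀^∞ xʲ·e^(−2βx) dx = j!/(2β)^(j+1).
State is unnormalized: ∫|u|² dx = 0.10390, and ∫u*·x·u dx = 0.11631, so ⟨x⟩ = 0.11631 / 0.10390.
⟨x⟩ = 1.1194.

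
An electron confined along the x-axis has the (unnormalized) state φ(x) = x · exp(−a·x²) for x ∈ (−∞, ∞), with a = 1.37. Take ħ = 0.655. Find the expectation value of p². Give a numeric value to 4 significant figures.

1.763

p² φ = −ħ² d²φ/dx²; ⟨p²⟩ = −ħ² ∫ φ*·φ'' dx / ∫|φ|² dx.
Expand each integrand as polynomial × e^(−2ax²) and use ∫x^(2j)·e^(−2ax²) dx = (2j−1)!!/(4a)^j · √(π/(2a)), odd powers → 0; here √(π/(2a)) = 1.0708. Differentiate with the product rule, d/dx e^(−ax²) = −2ax·e^(−ax²).
State is unnormalized: ∫|φ|² dx = 0.19540, and ∫φ*·(−ħ² φ'') dx = 0.34454, so ⟨p²⟩ = 0.34454 / 0.19540.
⟨p²⟩ = 1.7633.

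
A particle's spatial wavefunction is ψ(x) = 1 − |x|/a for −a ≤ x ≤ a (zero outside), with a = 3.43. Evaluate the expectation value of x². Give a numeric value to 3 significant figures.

1.18

⟨x²⟩ = ∫ x²·|ψ|² dx / ∫|ψ|² dx (integrals over the domain).
ψ is even, so ∫ over [−a, a] = 2∫₀ᵃ with ψ = 1 − x/a there: ∫₀ᵃ (1 − x/a)² dx = a/3, ∫₀ᵃ x²(1 − x/a)² dx = a³/30, ∫₀ᵃ x⁴(1 − x/a)² dx = a⁵/105.
State is unnormalized: ∫|ψ|² dx = 2.2867, and ∫ψ*·x²·ψ dx = 2.6902, so ⟨x²⟩ = 2.6902 / 2.2867.
⟨x²⟩ = 1.1765.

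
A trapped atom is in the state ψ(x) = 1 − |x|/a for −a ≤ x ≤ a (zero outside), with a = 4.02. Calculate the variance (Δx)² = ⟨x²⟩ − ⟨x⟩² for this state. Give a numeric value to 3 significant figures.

Compute ⟨x⟩ and ⟨x²⟩ separately, then (Δx)² = ⟨x²⟩ − ⟨x⟩².
ψ is even, so ∫ over [−a, a] = 2∫₀ᵃ with ψ = 1 − x/a there: ∫₀ᵃ (1 − x/a)² dx = a/3, ∫₀ᵃ x²(1 − x/a)² dx = a³/30, ∫₀ᵃ x⁴(1 − x/a)² dx = a⁵/105.
Normalization: ∫|ψ|² dx = 2.6800.
⟨x⟩ = 0.0000 and ⟨x²⟩ = 1.6160.
(Δx)² = 1.6160 − (0.0000)² = 1.6160.

1.62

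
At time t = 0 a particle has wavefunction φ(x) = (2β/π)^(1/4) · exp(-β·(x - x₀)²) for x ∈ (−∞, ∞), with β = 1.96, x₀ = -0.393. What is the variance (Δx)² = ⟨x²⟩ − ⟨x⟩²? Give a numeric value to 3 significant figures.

Compute ⟨x⟩ and ⟨x²⟩ separately, then (Δx)² = ⟨x²⟩ − ⟨x⟩².
Gaussian moments (u = x − x₀): ∫u^(2j)·e^(−2βu²) du = (2j−1)!!/(4β)^j · √(π/(2β)), odd powers integrate to 0; here √(π/(2β)) = 0.89522.
⟨x⟩ = -0.39300 and ⟨x²⟩ = 0.28200.
(Δx)² = 0.28200 − (-0.39300)² = 0.12755.

0.128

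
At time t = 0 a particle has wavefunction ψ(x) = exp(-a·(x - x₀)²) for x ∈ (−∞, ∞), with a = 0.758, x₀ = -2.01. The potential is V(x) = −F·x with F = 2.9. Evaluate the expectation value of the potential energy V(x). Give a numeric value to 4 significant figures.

⟨V⟩ = ∫ V(x)·|ψ|² dx / ∫|ψ|² dx.
Gaussian moments (u = x − x₀): ∫u^(2j)·e^(−2au²) du = (2j−1)!!/(4a)^j · √(π/(2a)), odd powers integrate to 0; here √(π/(2a)) = 1.4395.
State is unnormalized: ∫|ψ|² dx = 1.4395, and ∫ψ*·V(x)·ψ dx = 8.3911, so ⟨V⟩ = 8.3911 / 1.4395.
⟨V⟩ = 5.8290.

5.829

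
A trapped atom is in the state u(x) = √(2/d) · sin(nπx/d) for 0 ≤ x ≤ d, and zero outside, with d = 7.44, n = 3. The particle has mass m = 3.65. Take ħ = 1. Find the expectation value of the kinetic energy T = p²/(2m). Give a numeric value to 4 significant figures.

T = −(ħ²/2m) d²/dx², so ⟨T⟩ = −(ħ²/2m) ∫ u*·u'' dx; with m = 3.65.
d/dx sin(nπx/d) = (nπ/d)·cos(nπx/d) and d²/dx² sin(nπx/d) = −(nπ/d)²·sin(nπx/d); on 0 ≤ x ≤ d, ∫sin²(nπx/d) dx = d/2 and ∫sin(nπx/d)·cos(nπx/d) dx = 0.
⟨T⟩ = 0.21982.

0.2198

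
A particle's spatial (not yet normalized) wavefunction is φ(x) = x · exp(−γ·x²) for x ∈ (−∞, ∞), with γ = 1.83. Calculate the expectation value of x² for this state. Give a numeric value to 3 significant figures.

⟨x²⟩ = ∫ x²·|φ|² dx / ∫|φ|² dx (integrals over the domain).
Expand each integrand as polynomial × e^(−2γx²) and use ∫x^(2j)·e^(−2γx²) dx = (2j−1)!!/(4γ)^j · √(π/(2γ)), odd powers → 0; here √(π/(2γ)) = 0.92648.
State is unnormalized: ∫|φ|² dx = 0.12657, and ∫φ*·x²·φ dx = 0.051872, so ⟨x²⟩ = 0.051872 / 0.12657.
⟨x²⟩ = 0.40984.

0.410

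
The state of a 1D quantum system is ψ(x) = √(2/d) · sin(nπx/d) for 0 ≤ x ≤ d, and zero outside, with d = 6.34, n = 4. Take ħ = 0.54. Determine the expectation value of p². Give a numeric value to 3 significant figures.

p² ψ = −ħ² d²ψ/dx²; ⟨p²⟩ = −ħ² ∫ ψ*·ψ'' dx.
d/dx sin(nπx/d) = (nπ/d)·cos(nπx/d) and d²/dx² sin(nπx/d) = −(nπ/d)²·sin(nπx/d); on 0 ≤ x ≤ d, ∫sin²(nπx/d) dx = d/2 and ∫sin(nπx/d)·cos(nπx/d) dx = 0.
⟨p²⟩ = 1.1456.

1.15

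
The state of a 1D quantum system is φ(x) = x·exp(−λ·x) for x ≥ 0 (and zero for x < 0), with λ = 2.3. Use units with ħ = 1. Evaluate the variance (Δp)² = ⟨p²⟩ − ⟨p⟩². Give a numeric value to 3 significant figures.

5.29

Compute ⟨p⟩ and ⟨p²⟩ separately; (Δp)² = ⟨p²⟩ − ⟨p⟩².
Differentiate x·exp(−λ·x) with the product rule; every integrand then reduces to terms xʲ·e^(−2λx) on [0, ∞), with ∫₀^∞ xʲ·e^(−2λx) dx = j!/(2λ)^(j+1).
Normalization: ∫|φ|² dx = 0.020547.
⟨p⟩ = 0.0000 and ⟨p²⟩ = 5.2900.
(Δp)² = 5.2900 − (0.0000)² = 5.2900.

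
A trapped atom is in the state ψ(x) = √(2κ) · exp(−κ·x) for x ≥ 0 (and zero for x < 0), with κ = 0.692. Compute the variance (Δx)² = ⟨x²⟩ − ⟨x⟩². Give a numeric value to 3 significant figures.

0.522

Compute ⟨x⟩ and ⟨x²⟩ separately, then (Δx)² = ⟨x²⟩ − ⟨x⟩².
Every integrand reduces to terms xʲ·e^(−2κx) on [0, ∞); use ∫₀^∞ xʲ·e^(−2κx) dx = j!/(2κ)^(j+1).
⟨x⟩ = 0.72254 and ⟨x²⟩ = 1.0441.
(Δx)² = 1.0441 − (0.72254)² = 0.52207.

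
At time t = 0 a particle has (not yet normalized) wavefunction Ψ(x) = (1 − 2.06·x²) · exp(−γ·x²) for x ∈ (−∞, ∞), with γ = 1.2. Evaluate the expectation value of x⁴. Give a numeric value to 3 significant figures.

0.592

⟨x⁴⟩ = ∫ x⁴·|Ψ|² dx / ∫|Ψ|² dx (integrals over the domain).
Expand each integrand as polynomial × e^(−2γx²) and use ∫x^(2j)·e^(−2γx²) dx = (2j−1)!!/(4γ)^j · √(π/(2γ)), odd powers → 0; here √(π/(2γ)) = 1.1441.
State is unnormalized: ∫|Ψ|² dx = 0.79427, and ∫Ψ*·x⁴·Ψ dx = 0.46998, so ⟨x⁴⟩ = 0.46998 / 0.79427.
⟨x⁴⟩ = 0.59171.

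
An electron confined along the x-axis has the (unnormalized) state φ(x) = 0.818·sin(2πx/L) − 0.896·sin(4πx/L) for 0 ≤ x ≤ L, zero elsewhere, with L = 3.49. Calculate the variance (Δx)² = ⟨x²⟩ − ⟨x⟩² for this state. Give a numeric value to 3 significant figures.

Compute ⟨x⟩ and ⟨x²⟩ separately, then (Δx)² = ⟨x²⟩ − ⟨x⟩².
On 0 ≤ x ≤ L (j ≠ l): ∫sin²(jπx/L) dx = L/2, ∫sin(jπx/L)·sin(lπx/L) dx = 0; diagonal moments ∫x·sin²(jπx/L) dx = L²/4, ∫x²·sin²(jπx/L) dx = L³·(1/6 − 1/(4j²π²)); cross terms ∫x·sin(jπx/L)·sin(lπx/L) dx = 0 for j + l even and −4jlL²/(π²(j² − l²)²) for j + l odd, ∫x²·sin(jπx/L)·sin(lπx/L) dx = (−1)^(j+l)·4jlL³/(π²(j² − l²)²); higher powers the same way via product-to-sum and parts.
Normalization: ∫|φ|² dx = 2.5685.
⟨x⟩ = 1.7450 and ⟨x²⟩ = 3.4227.
(Δx)² = 3.4227 − (1.7450)² = 0.37763.

0.378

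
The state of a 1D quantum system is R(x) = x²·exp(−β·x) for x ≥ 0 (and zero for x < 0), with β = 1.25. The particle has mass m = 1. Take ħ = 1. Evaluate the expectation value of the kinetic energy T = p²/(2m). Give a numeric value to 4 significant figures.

0.2604

T = −(ħ²/2m) d²/dx², so ⟨T⟩ = −(ħ²/2m) ∫ R*·R'' dx / ∫|R|² dx; with m = 1.
Differentiate x²·exp(−β·x) with the product rule; every integrand then reduces to terms xʲ·e^(−2βx) on [0, ∞), with ∫₀^∞ xʲ·e^(−2βx) dx = j!/(2β)^(j+1).
State is unnormalized: ∫|R|² dx = 0.24576, and ∫R*·(−ħ²/2m · R'') dx = 0.064000, so ⟨T⟩ = 0.064000 / 0.24576.
⟨T⟩ = 0.26042.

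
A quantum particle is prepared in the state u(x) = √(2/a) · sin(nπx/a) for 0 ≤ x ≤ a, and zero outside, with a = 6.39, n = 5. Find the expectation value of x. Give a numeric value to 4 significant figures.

⟨x⟩ = ∫ x·|u|² dx (integrals over the domain).
With sin²θ = (1 − cos2θ)/2 on 0 ≤ x ≤ a: ∫sin²(nπx/a) dx = a/2, ∫x·sin²(nπx/a) dx = a²/4, ∫x²·sin²(nπx/a) dx = a³·(1/6 − 1/(4n²π²)); higher powers xᵏ the same way, integrating xᵏ·cos(2nπx/a) by parts.
⟨x⟩ = 3.1950.

3.195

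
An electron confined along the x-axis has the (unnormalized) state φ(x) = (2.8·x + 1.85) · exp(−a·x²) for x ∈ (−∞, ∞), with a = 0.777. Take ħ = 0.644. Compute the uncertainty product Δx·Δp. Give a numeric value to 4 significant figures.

Δx = √(⟨x²⟩−⟨x⟩²), Δp = √(⟨p²⟩−⟨p⟩²).
Expand each integrand as polynomial × e^(−2ax²) and use ∫x^(2j)·e^(−2ax²) dx = (2j−1)!!/(4a)^j · √(π/(2a)), odd powers → 0; here √(π/(2a)) = 1.4218. Differentiate with the product rule, d/dx e^(−ax²) = −2ax·e^(−ax²).
Normalization: ∫|φ|² dx = 8.4528.
⟨x⟩ = 0.56069, ⟨x²⟩ = 0.59479 ⇒ Δx = 0.52954.
⟨p⟩ = 0.0000, ⟨p²⟩ = 0.59572 ⇒ Δp = 0.77183.
Δx·Δp = 0.40872.

0.4087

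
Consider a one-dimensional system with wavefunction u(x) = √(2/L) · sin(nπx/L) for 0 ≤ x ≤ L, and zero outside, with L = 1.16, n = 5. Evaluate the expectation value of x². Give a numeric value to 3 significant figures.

0.446

⟨x²⟩ = ∫ x²·|u|² dx (integrals over the domain).
With sin²θ = (1 − cos2θ)/2 on 0 ≤ x ≤ L: ∫sin²(nπx/L) dx = L/2, ∫x·sin²(nπx/L) dx = L²/4, ∫x²·sin²(nπx/L) dx = L³·(1/6 − 1/(4n²π²)); higher powers xᵏ the same way, integrating xᵏ·cos(2nπx/L) by parts.
⟨x²⟩ = 0.44581.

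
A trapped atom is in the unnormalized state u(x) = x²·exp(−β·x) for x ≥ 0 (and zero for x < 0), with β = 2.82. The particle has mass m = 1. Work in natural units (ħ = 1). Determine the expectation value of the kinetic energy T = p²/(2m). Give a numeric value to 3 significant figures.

1.33

T = −(ħ²/2m) d²/dx², so ⟨T⟩ = −(ħ²/2m) ∫ u*·u'' dx / ∫|u|² dx; with m = 1.
Differentiate x²·exp(−β·x) with the product rule; every integrand then reduces to terms xʲ·e^(−2βx) on [0, ∞), with ∫₀^∞ xʲ·e^(−2βx) dx = j!/(2β)^(j+1).
State is unnormalized: ∫|u|² dx = 0.0042055, and ∫u*·(−ħ²/2m · u'') dx = 0.0055739, so ⟨T⟩ = 0.0055739 / 0.0042055.
⟨T⟩ = 1.3254.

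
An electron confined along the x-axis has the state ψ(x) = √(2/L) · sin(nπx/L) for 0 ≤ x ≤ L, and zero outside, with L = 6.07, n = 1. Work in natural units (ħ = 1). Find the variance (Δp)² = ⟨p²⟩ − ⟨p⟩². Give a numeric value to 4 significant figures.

0.2679

Compute ⟨p⟩ and ⟨p²⟩ separately; (Δp)² = ⟨p²⟩ − ⟨p⟩².
d/dx sin(nπx/L) = (nπ/L)·cos(nπx/L) and d²/dx² sin(nπx/L) = −(nπ/L)²·sin(nπx/L); on 0 ≤ x ≤ L, ∫sin²(nπx/L) dx = L/2 and ∫sin(nπx/L)·cos(nπx/L) dx = 0.
⟨p⟩ = 0.0000 and ⟨p²⟩ = 0.26787.
(Δp)² = 0.26787 − (0.0000)² = 0.26787.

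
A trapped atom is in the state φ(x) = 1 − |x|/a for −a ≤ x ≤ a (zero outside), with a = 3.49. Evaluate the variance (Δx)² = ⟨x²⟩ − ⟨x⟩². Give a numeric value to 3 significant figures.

Compute ⟨x⟩ and ⟨x²⟩ separately, then (Δx)² = ⟨x²⟩ − ⟨x⟩².
φ is even, so ∫ over [−a, a] = 2∫₀ᵃ with φ = 1 − x/a there: ∫₀ᵃ (1 − x/a)² dx = a/3, ∫₀ᵃ x²(1 − x/a)² dx = a³/30, ∫₀ᵃ x⁴(1 − x/a)² dx = a⁵/105.
Normalization: ∫|φ|² dx = 2.3267.
⟨x⟩ = 0.0000 and ⟨x²⟩ = 1.2180.
(Δx)² = 1.2180 − (0.0000)² = 1.2180.

1.22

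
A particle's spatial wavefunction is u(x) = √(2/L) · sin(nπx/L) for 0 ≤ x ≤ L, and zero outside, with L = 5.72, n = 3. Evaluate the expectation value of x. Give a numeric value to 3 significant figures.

2.86

⟨x⟩ = ∫ x·|u|² dx (integrals over the domain).
With sin²θ = (1 − cos2θ)/2 on 0 ≤ x ≤ L: ∫sin²(nπx/L) dx = L/2, ∫x·sin²(nπx/L) dx = L²/4, ∫x²·sin²(nπx/L) dx = L³·(1/6 − 1/(4n²π²)); higher powers xᵏ the same way, integrating xᵏ·cos(2nπx/L) by parts.
⟨x⟩ = 2.8600.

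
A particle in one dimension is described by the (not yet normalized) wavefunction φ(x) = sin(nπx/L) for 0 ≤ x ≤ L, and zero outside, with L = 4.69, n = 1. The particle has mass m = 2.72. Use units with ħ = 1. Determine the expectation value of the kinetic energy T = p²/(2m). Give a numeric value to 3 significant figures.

T = −(ħ²/2m) d²/dx², so ⟨T⟩ = −(ħ²/2m) ∫ φ*·φ'' dx / ∫|φ|² dx; with m = 2.72.
d/dx sin(nπx/L) = (nπ/L)·cos(nπx/L) and d²/dx² sin(nπx/L) = −(nπ/L)²·sin(nπx/L); on 0 ≤ x ≤ L, ∫sin²(nπx/L) dx = L/2 and ∫sin(nπx/L)·cos(nπx/L) dx = 0.
State is unnormalized: ∫|φ|² dx = 2.3450, and ∫φ*·(−ħ²/2m · φ'') dx = 0.19342, so ⟨T⟩ = 0.19342 / 2.3450.
⟨T⟩ = 0.082481.

0.0825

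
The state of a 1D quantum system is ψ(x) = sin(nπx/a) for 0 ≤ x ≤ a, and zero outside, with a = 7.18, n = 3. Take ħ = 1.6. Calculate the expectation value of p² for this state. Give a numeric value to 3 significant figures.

4.41

p² ψ = −ħ² d²ψ/dx²; ⟨p²⟩ = −ħ² ∫ ψ*·ψ'' dx / ∫|ψ|² dx.
d/dx sin(nπx/a) = (nπ/a)·cos(nπx/a) and d²/dx² sin(nπx/a) = −(nπ/a)²·sin(nπx/a); on 0 ≤ x ≤ a, ∫sin²(nπx/a) dx = a/2 and ∫sin(nπx/a)·cos(nπx/a) dx = 0.
State is unnormalized: ∫|ψ|² dx = 3.5900, and ∫ψ*·(−ħ² ψ'') dx = 15.835, so ⟨p²⟩ = 15.835 / 3.5900.
⟨p²⟩ = 4.4110.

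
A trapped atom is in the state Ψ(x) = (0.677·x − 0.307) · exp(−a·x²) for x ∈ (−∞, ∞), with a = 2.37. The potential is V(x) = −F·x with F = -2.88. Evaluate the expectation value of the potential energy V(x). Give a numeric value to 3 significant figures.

-0.886

⟨V⟩ = ∫ V(x)·|Ψ|² dx / ∫|Ψ|² dx.
Expand each integrand as polynomial × e^(−2ax²) and use ∫x^(2j)·e^(−2ax²) dx = (2j−1)!!/(4a)^j · √(π/(2a)), odd powers → 0; here √(π/(2a)) = 0.81412.
State is unnormalized: ∫|Ψ|² dx = 0.11609, and ∫Ψ*·V(x)·Ψ dx = -0.10281, so ⟨V⟩ = -0.10281 / 0.11609.
⟨V⟩ = -0.88559.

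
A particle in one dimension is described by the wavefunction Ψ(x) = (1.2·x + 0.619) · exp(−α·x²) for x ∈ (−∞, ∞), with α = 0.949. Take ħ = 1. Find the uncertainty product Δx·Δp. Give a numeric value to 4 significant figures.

Δx = √(⟨x²⟩−⟨x⟩²), Δp = √(⟨p²⟩−⟨p⟩²).
Expand each integrand as polynomial × e^(−2αx²) and use ∫x^(2j)·e^(−2αx²) dx = (2j−1)!!/(4α)^j · √(π/(2α)), odd powers → 0; here √(π/(2α)) = 1.2866. Differentiate with the product rule, d/dx e^(−αx²) = −2αx·e^(−αx²).
Normalization: ∫|Ψ|² dx = 0.98100.
⟨x⟩ = 0.51325, ⟨x²⟩ = 0.52555 ⇒ Δx = 0.51198.
⟨p⟩ = 0.0000, ⟨p²⟩ = 1.8933 ⇒ Δp = 1.3760.
Δx·Δp = 0.70446.

0.7045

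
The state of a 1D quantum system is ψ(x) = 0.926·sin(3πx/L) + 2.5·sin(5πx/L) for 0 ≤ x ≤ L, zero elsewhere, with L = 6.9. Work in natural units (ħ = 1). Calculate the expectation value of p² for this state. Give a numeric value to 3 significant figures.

4.78

p² ψ = −ħ² d²ψ/dx²; ⟨p²⟩ = −ħ² ∫ ψ*·ψ'' dx / ∫|ψ|² dx.
d²/dx² sin(jπx/L) = −(jπ/L)²·sin(jπx/L); on 0 ≤ x ≤ L, ∫sin²(jπx/L) dx = L/2 and ∫sin(jπx/L)·sin(lπx/L) dx = 0 for j ≠ l, so only diagonal terms survive in ∫|ψ|² and ∫ψ·ψ″; ∫ψ·ψ′ dx = [ψ²/2] between the walls = 0.
State is unnormalized: ∫|ψ|² dx = 24.521, and ∫ψ*·(−ħ² ψ'') dx = 117.27, so ⟨p²⟩ = 117.27 / 24.521.
⟨p²⟩ = 4.7824.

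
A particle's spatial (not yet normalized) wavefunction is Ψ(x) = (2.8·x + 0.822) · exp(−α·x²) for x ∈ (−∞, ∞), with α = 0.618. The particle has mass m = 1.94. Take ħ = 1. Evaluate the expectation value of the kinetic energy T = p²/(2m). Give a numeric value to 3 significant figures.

0.422

T = −(ħ²/2m) d²/dx², so ⟨T⟩ = −(ħ²/2m) ∫ Ψ*·Ψ'' dx / ∫|Ψ|² dx; with m = 1.94.
Expand each integrand as polynomial × e^(−2αx²) and use ∫x^(2j)·e^(−2αx²) dx = (2j−1)!!/(4α)^j · √(π/(2α)), odd powers → 0; here √(π/(2α)) = 1.5943. Differentiate with the product rule, d/dx e^(−αx²) = −2αx·e^(−αx²).
State is unnormalized: ∫|Ψ|² dx = 6.1335, and ∫Ψ*·(−ħ²/2m · Ψ'') dx = 2.5877, so ⟨T⟩ = 2.5877 / 6.1335.
⟨T⟩ = 0.42189.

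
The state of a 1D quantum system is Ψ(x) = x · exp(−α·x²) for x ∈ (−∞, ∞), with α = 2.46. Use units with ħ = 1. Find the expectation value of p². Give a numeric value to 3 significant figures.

7.38

p² Ψ = −ħ² d²Ψ/dx²; ⟨p²⟩ = −ħ² ∫ Ψ*·Ψ'' dx / ∫|Ψ|² dx.
Expand each integrand as polynomial × e^(−2αx²) and use ∫x^(2j)·e^(−2αx²) dx = (2j−1)!!/(4α)^j · √(π/(2α)), odd powers → 0; here √(π/(2α)) = 0.79908. Differentiate with the product rule, d/dx e^(−αx²) = −2αx·e^(−αx²).
State is unnormalized: ∫|Ψ|² dx = 0.081208, and ∫Ψ*·(−ħ² Ψ'') dx = 0.59931, so ⟨p²⟩ = 0.59931 / 0.081208.
⟨p²⟩ = 7.3800.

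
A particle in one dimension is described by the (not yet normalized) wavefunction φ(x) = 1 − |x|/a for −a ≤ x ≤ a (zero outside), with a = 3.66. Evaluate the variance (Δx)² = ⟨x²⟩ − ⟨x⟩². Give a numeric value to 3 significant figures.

1.34

Compute ⟨x⟩ and ⟨x²⟩ separately, then (Δx)² = ⟨x²⟩ − ⟨x⟩².
φ is even, so ∫ over [−a, a] = 2∫₀ᵃ with φ = 1 − x/a there: ∫₀ᵃ (1 − x/a)² dx = a/3, ∫₀ᵃ x²(1 − x/a)² dx = a³/30, ∫₀ᵃ x⁴(1 − x/a)² dx = a⁵/105.
Normalization: ∫|φ|² dx = 2.4400.
⟨x⟩ = 0.0000 and ⟨x²⟩ = 1.3396.
(Δx)² = 1.3396 − (0.0000)² = 1.3396.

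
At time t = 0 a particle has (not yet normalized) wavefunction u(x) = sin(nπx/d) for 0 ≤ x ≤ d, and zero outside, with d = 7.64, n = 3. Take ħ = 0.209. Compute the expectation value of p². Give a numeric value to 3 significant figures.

0.0665

p² u = −ħ² d²u/dx²; ⟨p²⟩ = −ħ² ∫ u*·u'' dx / ∫|u|² dx.
d/dx sin(nπx/d) = (nπ/d)·cos(nπx/d) and d²/dx² sin(nπx/d) = −(nπ/d)²·sin(nπx/d); on 0 ≤ x ≤ d, ∫sin²(nπx/d) dx = d/2 and ∫sin(nπx/d)·cos(nπx/d) dx = 0.
State is unnormalized: ∫|u|² dx = 3.8200, and ∫u*·(−ħ² u'') dx = 0.25393, so ⟨p²⟩ = 0.25393 / 3.8200.
⟨p²⟩ = 0.066473.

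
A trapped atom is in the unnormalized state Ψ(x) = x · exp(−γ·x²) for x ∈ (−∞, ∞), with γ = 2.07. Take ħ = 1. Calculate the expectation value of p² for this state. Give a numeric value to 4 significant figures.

p² Ψ = −ħ² d²Ψ/dx²; ⟨p²⟩ = −ħ² ∫ Ψ*·Ψ'' dx / ∫|Ψ|² dx.
Expand each integrand as polynomial × e^(−2γx²) and use ∫x^(2j)·e^(−2γx²) dx = (2j−1)!!/(4γ)^j · √(π/(2γ)), odd powers → 0; here √(π/(2γ)) = 0.87111. Differentiate with the product rule, d/dx e^(−γx²) = −2γx·e^(−γx²).
State is unnormalized: ∫|Ψ|² dx = 0.10521, and ∫Ψ*·(−ħ² Ψ'') dx = 0.65334, so ⟨p²⟩ = 0.65334 / 0.10521.
⟨p²⟩ = 6.2100.

6.210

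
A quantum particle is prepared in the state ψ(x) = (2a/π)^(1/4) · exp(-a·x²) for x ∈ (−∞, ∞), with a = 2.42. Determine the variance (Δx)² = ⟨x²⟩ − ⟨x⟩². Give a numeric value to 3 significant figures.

0.103

Compute ⟨x⟩ and ⟨x²⟩ separately, then (Δx)² = ⟨x²⟩ − ⟨x⟩².
Gaussian moments: ∫x^(2j)·e^(−2ax²) dx = (2j−1)!!/(4a)^j · √(π/(2a)), odd powers integrate to 0; here √(π/(2a)) = 0.80566.
⟨x⟩ = 0.0000 and ⟨x²⟩ = 0.10331.
(Δx)² = 0.10331 − (0.0000)² = 0.10331.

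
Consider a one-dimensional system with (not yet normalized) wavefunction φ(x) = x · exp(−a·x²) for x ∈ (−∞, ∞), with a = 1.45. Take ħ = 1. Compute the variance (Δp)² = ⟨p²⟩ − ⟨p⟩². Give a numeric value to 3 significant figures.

Compute ⟨p⟩ and ⟨p²⟩ separately; (Δp)² = ⟨p²⟩ − ⟨p⟩².
Expand each integrand as polynomial × e^(−2ax²) and use ∫x^(2j)·e^(−2ax²) dx = (2j−1)!!/(4a)^j · √(π/(2a)), odd powers → 0; here √(π/(2a)) = 1.0408. Differentiate with the product rule, d/dx e^(−ax²) = −2ax·e^(−ax²).
Normalization: ∫|φ|² dx = 0.17945.
⟨p⟩ = 0.0000 and ⟨p²⟩ = 4.3500.
(Δp)² = 4.3500 − (0.0000)² = 4.3500.

4.35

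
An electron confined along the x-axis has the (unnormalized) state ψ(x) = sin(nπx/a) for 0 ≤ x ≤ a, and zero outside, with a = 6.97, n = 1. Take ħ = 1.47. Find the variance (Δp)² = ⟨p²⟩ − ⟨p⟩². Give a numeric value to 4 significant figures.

Compute ⟨p⟩ and ⟨p²⟩ separately; (Δp)² = ⟨p²⟩ − ⟨p⟩².
d/dx sin(nπx/a) = (nπ/a)·cos(nπx/a) and d²/dx² sin(nπx/a) = −(nπ/a)²·sin(nπx/a); on 0 ≤ x ≤ a, ∫sin²(nπx/a) dx = a/2 and ∫sin(nπx/a)·cos(nπx/a) dx = 0.
Normalization: ∫|ψ|² dx = 3.4850.
⟨p⟩ = 0.0000 and ⟨p²⟩ = 0.43900.
(Δp)² = 0.43900 − (0.0000)² = 0.43900.

0.4390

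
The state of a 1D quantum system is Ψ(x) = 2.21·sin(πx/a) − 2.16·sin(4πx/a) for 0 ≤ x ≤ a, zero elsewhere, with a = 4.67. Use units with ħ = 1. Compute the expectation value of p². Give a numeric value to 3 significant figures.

p² Ψ = −ħ² d²Ψ/dx²; ⟨p²⟩ = −ħ² ∫ Ψ*·Ψ'' dx / ∫|Ψ|² dx.
d²/dx² sin(jπx/a) = −(jπ/a)²·sin(jπx/a); on 0 ≤ x ≤ a, ∫sin²(jπx/a) dx = a/2 and ∫sin(jπx/a)·sin(lπx/a) dx = 0 for j ≠ l, so only diagonal terms survive in ∫|Ψ|² and ∫Ψ·Ψ″; ∫Ψ·Ψ′ dx = [Ψ²/2] between the walls = 0.
State is unnormalized: ∫|Ψ|² dx = 22.299, and ∫Ψ*·(−ħ² Ψ'') dx = 84.043, so ⟨p²⟩ = 84.043 / 22.299.
⟨p²⟩ = 3.7690.

3.77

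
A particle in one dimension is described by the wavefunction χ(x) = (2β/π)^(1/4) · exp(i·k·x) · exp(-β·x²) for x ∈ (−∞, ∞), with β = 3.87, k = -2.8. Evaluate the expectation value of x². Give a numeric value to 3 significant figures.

⟨x²⟩ = ∫ x²·|χ|² dx (integrals over the domain).
Gaussian moments: ∫x^(2j)·e^(−2βx²) dx = (2j−1)!!/(4β)^j · √(π/(2β)), odd powers integrate to 0; here √(π/(2β)) = 0.63710.
⟨x²⟩ = 0.064599.

0.0646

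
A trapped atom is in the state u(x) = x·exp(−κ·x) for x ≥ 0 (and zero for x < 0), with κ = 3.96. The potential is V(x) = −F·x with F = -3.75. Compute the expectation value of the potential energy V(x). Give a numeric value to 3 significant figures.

⟨V⟩ = ∫ V(x)·|u|² dx / ∫|u|² dx.
Every integrand reduces to terms xʲ·e^(−2κx) on [0, ∞); use ∫₀^∞ xʲ·e^(−2κx) dx = j!/(2κ)^(j+1).
State is unnormalized: ∫|u|² dx = 0.0040258, and ∫u*·V(x)·u dx = 0.0057185, so ⟨V⟩ = 0.0057185 / 0.0040258.
⟨V⟩ = 1.4205.

1.42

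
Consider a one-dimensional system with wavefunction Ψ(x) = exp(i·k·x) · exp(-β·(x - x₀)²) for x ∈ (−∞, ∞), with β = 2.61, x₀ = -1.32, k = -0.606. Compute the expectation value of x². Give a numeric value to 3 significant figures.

⟨x²⟩ = ∫ x²·|Ψ|² dx / ∫|Ψ|² dx (integrals over the domain).
Gaussian moments (u = x − x₀): ∫u^(2j)·e^(−2βu²) du = (2j−1)!!/(4β)^j · √(π/(2β)), odd powers integrate to 0; here √(π/(2β)) = 0.77578.
State is unnormalized: ∫|Ψ|² dx = 0.77578, and ∫Ψ*·x²·Ψ dx = 1.4260, so ⟨x²⟩ = 1.4260 / 0.77578.
⟨x²⟩ = 1.8382.

1.84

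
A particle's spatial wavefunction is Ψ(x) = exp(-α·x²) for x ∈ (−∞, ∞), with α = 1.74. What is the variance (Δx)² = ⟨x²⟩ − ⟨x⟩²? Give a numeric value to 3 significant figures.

0.144

Compute ⟨x⟩ and ⟨x²⟩ separately, then (Δx)² = ⟨x²⟩ − ⟨x⟩².
Gaussian moments: ∫x^(2j)·e^(−2αx²) dx = (2j−1)!!/(4α)^j · √(π/(2α)), odd powers integrate to 0; here √(π/(2α)) = 0.95013.
Normalization: ∫|Ψ|² dx = 0.95013.
⟨x⟩ = 0.0000 and ⟨x²⟩ = 0.14368.
(Δx)² = 0.14368 − (0.0000)² = 0.14368.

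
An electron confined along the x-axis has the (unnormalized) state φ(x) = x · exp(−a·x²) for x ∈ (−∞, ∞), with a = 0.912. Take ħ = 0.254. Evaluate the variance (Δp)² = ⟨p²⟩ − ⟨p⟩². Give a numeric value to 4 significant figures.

Compute ⟨p⟩ and ⟨p²⟩ separately; (Δp)² = ⟨p²⟩ − ⟨p⟩².
Expand each integrand as polynomial × e^(−2ax²) and use ∫x^(2j)·e^(−2ax²) dx = (2j−1)!!/(4a)^j · √(π/(2a)), odd powers → 0; here √(π/(2a)) = 1.3124. Differentiate with the product rule, d/dx e^(−ax²) = −2ax·e^(−ax²).
Normalization: ∫|φ|² dx = 0.35976.
⟨p⟩ = 0.0000 and ⟨p²⟩ = 0.17652.
(Δp)² = 0.17652 − (0.0000)² = 0.17652.

0.1765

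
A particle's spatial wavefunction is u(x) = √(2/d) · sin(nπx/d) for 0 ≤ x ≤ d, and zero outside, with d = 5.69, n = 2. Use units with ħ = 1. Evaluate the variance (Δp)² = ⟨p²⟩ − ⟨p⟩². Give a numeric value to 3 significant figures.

1.22

Compute ⟨p⟩ and ⟨p²⟩ separately; (Δp)² = ⟨p²⟩ − ⟨p⟩².
d/dx sin(nπx/d) = (nπ/d)·cos(nπx/d) and d²/dx² sin(nπx/d) = −(nπ/d)²·sin(nπx/d); on 0 ≤ x ≤ d, ∫sin²(nπx/d) dx = d/2 and ∫sin(nπx/d)·cos(nπx/d) dx = 0.
⟨p⟩ = 0.0000 and ⟨p²⟩ = 1.2194.
(Δp)² = 1.2194 − (0.0000)² = 1.2194.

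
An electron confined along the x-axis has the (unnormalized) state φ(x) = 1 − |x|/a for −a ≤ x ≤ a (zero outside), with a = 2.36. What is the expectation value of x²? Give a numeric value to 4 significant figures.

0.5570

⟨x²⟩ = ∫ x²·|φ|² dx / ∫|φ|² dx (integrals over the domain).
φ is even, so ∫ over [−a, a] = 2∫₀ᵃ with φ = 1 − x/a there: ∫₀ᵃ (1 − x/a)² dx = a/3, ∫₀ᵃ x²(1 − x/a)² dx = a³/30, ∫₀ᵃ x⁴(1 − x/a)² dx = a⁵/105.
State is unnormalized: ∫|φ|² dx = 1.5733, and ∫φ*·x²·φ dx = 0.87628, so ⟨x²⟩ = 0.87628 / 1.5733.
⟨x²⟩ = 0.55696.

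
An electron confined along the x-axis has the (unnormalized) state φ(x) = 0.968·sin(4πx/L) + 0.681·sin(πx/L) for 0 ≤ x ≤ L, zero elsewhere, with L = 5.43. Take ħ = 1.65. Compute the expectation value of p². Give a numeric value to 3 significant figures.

10.1

p² φ = −ħ² d²φ/dx²; ⟨p²⟩ = −ħ² ∫ φ*·φ'' dx / ∫|φ|² dx.
d²/dx² sin(jπx/L) = −(jπ/L)²·sin(jπx/L); on 0 ≤ x ≤ L, ∫sin²(jπx/L) dx = L/2 and ∫sin(jπx/L)·sin(lπx/L) dx = 0 for j ≠ l, so only diagonal terms survive in ∫|φ|² and ∫φ·φ″; ∫φ·φ′ dx = [φ²/2] between the walls = 0.
State is unnormalized: ∫|φ|² dx = 3.8031, and ∫φ*·(−ħ² φ'') dx = 38.242, so ⟨p²⟩ = 38.242 / 3.8031.
⟨p²⟩ = 10.055.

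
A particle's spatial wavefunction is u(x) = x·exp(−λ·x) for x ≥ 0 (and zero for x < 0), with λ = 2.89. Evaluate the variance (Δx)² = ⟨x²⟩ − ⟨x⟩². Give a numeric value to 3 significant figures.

0.0898

Compute ⟨x⟩ and ⟨x²⟩ separately, then (Δx)² = ⟨x²⟩ − ⟨x⟩².
Every integrand reduces to terms xʲ·e^(−2λx) on [0, ∞); use ∫₀^∞ xʲ·e^(−2λx) dx = j!/(2λ)^(j+1).
Normalization: ∫|u|² dx = 0.010357.
⟨x⟩ = 0.51903 and ⟨x²⟩ = 0.35919.
(Δx)² = 0.35919 − (0.51903)² = 0.089798.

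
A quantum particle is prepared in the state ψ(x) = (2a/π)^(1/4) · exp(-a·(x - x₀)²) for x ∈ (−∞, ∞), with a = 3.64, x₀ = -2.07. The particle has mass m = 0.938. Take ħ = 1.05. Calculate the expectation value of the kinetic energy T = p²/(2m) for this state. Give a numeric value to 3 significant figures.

T = −(ħ²/2m) d²/dx², so ⟨T⟩ = −(ħ²/2m) ∫ ψ*·ψ'' dx; with m = 0.938.
Gaussian moments (u = x − x₀): ∫u^(2j)·e^(−2au²) du = (2j−1)!!/(4a)^j · √(π/(2a)), odd powers integrate to 0; here √(π/(2a)) = 0.65692. Derivatives: d/dx e^(−au²) = −2au·e^(−au²), d²/dx² e^(−au²) = (4a²u² − 2a)·e^(−au²).
⟨T⟩ = 2.1392.

2.14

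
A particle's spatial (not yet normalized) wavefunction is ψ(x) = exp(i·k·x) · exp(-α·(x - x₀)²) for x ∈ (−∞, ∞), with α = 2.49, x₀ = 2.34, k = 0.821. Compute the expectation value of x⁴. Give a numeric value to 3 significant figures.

33.3

⟨x⁴⟩ = ∫ x⁴·|ψ|² dx / ∫|ψ|² dx (integrals over the domain).
Gaussian moments (u = x − x₀): ∫u^(2j)·e^(−2αu²) du = (2j−1)!!/(4α)^j · √(π/(2α)), odd powers integrate to 0; here √(π/(2α)) = 0.79426.
State is unnormalized: ∫|ψ|² dx = 0.79426, and ∫ψ*·x⁴·ψ dx = 26.457, so ⟨x⁴⟩ = 26.457 / 0.79426.
⟨x⁴⟩ = 33.311.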